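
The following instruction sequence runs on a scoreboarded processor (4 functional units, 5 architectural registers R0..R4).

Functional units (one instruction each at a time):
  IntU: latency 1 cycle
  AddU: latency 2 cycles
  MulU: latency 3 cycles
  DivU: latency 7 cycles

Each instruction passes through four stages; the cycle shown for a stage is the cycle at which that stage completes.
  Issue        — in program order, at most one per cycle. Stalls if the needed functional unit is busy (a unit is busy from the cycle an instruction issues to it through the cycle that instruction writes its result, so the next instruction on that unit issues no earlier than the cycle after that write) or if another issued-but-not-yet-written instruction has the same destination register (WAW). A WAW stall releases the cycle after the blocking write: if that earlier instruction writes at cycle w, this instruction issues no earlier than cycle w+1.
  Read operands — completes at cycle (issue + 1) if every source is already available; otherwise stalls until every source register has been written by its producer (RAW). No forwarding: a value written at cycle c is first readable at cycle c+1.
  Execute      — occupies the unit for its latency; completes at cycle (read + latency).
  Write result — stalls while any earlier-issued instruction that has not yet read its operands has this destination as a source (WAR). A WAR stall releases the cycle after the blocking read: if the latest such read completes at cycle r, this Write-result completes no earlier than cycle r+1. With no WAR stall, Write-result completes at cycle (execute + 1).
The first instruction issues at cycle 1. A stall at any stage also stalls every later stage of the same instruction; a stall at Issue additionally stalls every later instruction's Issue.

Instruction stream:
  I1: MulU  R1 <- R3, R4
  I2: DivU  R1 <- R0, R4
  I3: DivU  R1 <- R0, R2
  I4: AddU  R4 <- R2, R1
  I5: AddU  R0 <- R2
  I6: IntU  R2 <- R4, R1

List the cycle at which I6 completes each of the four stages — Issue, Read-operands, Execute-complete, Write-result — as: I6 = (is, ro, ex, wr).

I6 = (32, 33, 34, 35)

[1] I1 issues→MulU
[2] I1 reads
[5] I1 exec-done
[6] I1 writes R1
[7] I2 issues→DivU
[8] I2 reads
[15] I2 exec-done
[16] I2 writes R1
[17] I3 issues→DivU
[18] I3 reads, I4 issues→AddU
[25] I3 exec-done
[26] I3 writes R1
[27] I4 reads
[29] I4 exec-done
[30] I4 writes R4
[31] I5 issues→AddU
[32] I5 reads, I6 issues→IntU
[33] I6 reads
[34] I5 exec-done, I6 exec-done
[35] I5 writes R0, I6 writes R2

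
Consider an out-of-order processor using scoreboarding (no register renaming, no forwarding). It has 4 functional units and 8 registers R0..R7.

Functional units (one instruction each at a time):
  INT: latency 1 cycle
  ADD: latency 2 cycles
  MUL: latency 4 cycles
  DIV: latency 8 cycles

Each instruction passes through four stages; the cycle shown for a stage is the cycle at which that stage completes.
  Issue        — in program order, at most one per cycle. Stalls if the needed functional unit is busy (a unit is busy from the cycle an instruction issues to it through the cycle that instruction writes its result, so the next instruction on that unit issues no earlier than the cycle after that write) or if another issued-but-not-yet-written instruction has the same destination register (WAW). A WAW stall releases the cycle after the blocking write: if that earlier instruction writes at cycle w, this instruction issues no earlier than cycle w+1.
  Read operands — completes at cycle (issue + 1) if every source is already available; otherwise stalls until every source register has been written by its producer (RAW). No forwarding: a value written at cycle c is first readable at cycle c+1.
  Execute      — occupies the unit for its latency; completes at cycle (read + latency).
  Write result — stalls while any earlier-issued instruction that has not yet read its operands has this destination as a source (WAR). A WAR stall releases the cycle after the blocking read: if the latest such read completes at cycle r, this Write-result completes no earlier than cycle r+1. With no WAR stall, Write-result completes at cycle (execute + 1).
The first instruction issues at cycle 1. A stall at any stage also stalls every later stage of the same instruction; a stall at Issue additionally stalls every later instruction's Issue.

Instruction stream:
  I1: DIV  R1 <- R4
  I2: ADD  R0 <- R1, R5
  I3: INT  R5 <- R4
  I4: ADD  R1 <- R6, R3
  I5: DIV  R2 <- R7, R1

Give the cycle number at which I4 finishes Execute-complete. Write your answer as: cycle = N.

cycle = 19

I1: IS=1 RO=2 EX=10 WR=11
I2: IS=2 RO=12 EX=14 WR=15  [RAW R1: wait I1 write@11]
I3: IS=3 RO=4 EX=5 WR=13  [WAR R5: wait I2 read@12]
I4: IS=16 RO=17 EX=19 WR=20  [struct: ADD busy until I2 writes@15]
I5: IS=17 RO=21 EX=29 WR=30  [RAW R1: wait I4 write@20]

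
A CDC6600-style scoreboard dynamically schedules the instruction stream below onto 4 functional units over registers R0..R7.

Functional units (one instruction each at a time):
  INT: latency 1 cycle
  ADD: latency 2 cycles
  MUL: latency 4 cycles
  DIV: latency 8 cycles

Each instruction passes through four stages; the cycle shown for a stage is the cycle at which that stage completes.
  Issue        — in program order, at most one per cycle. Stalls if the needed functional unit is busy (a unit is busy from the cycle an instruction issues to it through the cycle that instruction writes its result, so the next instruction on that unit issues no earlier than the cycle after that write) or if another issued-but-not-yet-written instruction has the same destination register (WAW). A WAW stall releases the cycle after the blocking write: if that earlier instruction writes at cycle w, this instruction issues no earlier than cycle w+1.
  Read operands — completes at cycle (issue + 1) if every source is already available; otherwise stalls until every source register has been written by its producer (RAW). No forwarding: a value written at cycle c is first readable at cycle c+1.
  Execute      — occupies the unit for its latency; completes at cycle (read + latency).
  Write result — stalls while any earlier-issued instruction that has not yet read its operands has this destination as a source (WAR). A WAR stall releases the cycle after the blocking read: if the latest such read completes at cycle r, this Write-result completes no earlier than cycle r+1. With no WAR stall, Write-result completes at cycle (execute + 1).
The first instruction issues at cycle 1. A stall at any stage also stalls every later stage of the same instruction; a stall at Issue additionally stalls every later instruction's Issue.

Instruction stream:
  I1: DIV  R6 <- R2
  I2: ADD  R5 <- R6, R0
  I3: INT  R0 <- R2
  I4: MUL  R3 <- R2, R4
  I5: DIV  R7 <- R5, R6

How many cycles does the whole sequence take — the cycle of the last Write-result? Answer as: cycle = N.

cycle = 25

1) issue 1, read 2, done 10, write 11
2) issue 2, read 12, done 14, write 15  <RAW R6: wait I1 write@11>
3) issue 3, read 4, done 5, write 13  <WAR R0: wait I2 read@12>
4) issue 4, read 5, done 9, write 10
5) issue 12, read 16, done 24, write 25  <struct: DIV busy until I1 writes@11 / RAW R5: wait I2 write@15>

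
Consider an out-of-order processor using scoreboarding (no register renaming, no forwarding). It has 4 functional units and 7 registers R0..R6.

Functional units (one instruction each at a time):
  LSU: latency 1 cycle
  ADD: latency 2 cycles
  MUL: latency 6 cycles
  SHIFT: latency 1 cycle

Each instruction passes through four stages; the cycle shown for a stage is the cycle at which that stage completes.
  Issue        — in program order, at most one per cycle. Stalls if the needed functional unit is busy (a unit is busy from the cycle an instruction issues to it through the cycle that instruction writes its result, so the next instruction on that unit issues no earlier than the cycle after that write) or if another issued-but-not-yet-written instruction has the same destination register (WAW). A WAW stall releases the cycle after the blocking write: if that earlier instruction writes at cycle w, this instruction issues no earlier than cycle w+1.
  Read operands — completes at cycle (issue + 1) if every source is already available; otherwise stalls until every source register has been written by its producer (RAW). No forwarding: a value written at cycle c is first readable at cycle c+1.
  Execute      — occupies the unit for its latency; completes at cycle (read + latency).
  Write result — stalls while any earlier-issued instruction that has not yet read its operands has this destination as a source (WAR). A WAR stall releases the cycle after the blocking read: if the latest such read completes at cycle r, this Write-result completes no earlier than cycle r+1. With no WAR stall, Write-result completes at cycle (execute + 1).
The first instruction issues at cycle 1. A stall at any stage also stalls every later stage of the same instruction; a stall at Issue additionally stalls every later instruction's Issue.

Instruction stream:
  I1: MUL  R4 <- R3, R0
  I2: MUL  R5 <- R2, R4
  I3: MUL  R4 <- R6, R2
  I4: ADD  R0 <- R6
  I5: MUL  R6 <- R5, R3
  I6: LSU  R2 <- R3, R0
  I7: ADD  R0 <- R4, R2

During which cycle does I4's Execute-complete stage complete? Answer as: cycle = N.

cycle = 23

I1: IS=1 RO=2 EX=8 WR=9
I2: IS=10 RO=11 EX=17 WR=18  [struct: MUL busy until I1 writes@9]
I3: IS=19 RO=20 EX=26 WR=27  [struct: MUL busy until I2 writes@18]
I4: IS=20 RO=21 EX=23 WR=24
I5: IS=28 RO=29 EX=35 WR=36  [struct: MUL busy until I3 writes@27]
I6: IS=29 RO=30 EX=31 WR=32
I7: IS=30 RO=33 EX=35 WR=36  [RAW R2: wait I6 write@32]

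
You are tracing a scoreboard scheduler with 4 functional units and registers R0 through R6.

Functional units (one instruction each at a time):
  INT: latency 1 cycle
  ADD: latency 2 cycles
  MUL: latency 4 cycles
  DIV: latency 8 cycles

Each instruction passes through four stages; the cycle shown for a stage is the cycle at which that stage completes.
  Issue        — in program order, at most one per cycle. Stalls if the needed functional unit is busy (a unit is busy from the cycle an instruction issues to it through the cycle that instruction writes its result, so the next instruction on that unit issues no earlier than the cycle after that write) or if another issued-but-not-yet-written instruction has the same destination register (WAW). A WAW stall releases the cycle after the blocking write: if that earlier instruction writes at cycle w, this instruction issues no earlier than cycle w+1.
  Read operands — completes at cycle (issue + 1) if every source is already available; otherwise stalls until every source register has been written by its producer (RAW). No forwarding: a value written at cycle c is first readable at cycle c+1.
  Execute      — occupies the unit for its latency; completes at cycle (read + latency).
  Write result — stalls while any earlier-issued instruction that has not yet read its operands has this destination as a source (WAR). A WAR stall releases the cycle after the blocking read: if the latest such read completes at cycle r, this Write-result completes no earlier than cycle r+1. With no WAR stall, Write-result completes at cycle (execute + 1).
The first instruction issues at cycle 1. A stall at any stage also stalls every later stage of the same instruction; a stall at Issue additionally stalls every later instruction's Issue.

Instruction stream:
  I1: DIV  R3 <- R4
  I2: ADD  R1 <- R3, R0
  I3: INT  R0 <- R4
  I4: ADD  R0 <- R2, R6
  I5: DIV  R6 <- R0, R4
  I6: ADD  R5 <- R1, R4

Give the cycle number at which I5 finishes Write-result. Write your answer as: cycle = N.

cycle 1: I1 dispatched to DIV
cycle 2: I1 operands ready, I2 dispatched to ADD
cycle 3: I3 dispatched to INT
cycle 4: I3 operands ready
cycle 5: I3 complete
cycle 10: I1 complete
cycle 11: R3←I1
cycle 12: I2 operands ready
cycle 13: R0←I3
cycle 14: I2 complete
cycle 15: R1←I2
cycle 16: I4 dispatched to ADD
cycle 17: I4 operands ready, I5 dispatched to DIV
cycle 19: I4 complete
cycle 20: R0←I4
cycle 21: I5 operands ready, I6 dispatched to ADD
cycle 22: I6 operands ready
cycle 24: I6 complete
cycle 25: R5←I6
cycle 29: I5 complete
cycle 30: R6←I5

cycle = 30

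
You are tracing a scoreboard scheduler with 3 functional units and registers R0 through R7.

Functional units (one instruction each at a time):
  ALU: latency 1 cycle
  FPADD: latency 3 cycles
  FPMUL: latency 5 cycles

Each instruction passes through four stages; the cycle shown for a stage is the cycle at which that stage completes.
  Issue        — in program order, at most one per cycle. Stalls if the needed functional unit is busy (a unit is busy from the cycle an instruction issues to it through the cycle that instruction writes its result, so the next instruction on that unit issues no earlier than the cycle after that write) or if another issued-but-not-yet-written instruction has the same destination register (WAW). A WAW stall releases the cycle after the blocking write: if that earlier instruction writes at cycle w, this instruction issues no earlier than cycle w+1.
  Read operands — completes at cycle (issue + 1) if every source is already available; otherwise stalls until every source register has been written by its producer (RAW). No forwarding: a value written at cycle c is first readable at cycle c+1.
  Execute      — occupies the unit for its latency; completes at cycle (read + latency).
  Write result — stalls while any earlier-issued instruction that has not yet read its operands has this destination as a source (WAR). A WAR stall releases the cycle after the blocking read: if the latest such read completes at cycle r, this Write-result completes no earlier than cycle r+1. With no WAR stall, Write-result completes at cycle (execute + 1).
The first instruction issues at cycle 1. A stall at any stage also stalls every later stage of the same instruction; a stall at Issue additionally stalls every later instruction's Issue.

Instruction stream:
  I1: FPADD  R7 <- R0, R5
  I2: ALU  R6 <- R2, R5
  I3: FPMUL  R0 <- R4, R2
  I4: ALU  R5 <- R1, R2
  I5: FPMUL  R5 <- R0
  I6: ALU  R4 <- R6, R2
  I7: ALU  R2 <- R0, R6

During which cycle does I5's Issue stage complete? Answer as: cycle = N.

cycle = 11

I1: IS=1 RO=2 EX=5 WR=6
I2: IS=2 RO=3 EX=4 WR=5
I3: IS=3 RO=4 EX=9 WR=10
I4: IS=6 RO=7 EX=8 WR=9  [struct: ALU busy until I2 writes@5]
I5: IS=11 RO=12 EX=17 WR=18  [struct: FPMUL busy until I3 writes@10]
I6: IS=12 RO=13 EX=14 WR=15
I7: IS=16 RO=17 EX=18 WR=19  [struct: ALU busy until I6 writes@15]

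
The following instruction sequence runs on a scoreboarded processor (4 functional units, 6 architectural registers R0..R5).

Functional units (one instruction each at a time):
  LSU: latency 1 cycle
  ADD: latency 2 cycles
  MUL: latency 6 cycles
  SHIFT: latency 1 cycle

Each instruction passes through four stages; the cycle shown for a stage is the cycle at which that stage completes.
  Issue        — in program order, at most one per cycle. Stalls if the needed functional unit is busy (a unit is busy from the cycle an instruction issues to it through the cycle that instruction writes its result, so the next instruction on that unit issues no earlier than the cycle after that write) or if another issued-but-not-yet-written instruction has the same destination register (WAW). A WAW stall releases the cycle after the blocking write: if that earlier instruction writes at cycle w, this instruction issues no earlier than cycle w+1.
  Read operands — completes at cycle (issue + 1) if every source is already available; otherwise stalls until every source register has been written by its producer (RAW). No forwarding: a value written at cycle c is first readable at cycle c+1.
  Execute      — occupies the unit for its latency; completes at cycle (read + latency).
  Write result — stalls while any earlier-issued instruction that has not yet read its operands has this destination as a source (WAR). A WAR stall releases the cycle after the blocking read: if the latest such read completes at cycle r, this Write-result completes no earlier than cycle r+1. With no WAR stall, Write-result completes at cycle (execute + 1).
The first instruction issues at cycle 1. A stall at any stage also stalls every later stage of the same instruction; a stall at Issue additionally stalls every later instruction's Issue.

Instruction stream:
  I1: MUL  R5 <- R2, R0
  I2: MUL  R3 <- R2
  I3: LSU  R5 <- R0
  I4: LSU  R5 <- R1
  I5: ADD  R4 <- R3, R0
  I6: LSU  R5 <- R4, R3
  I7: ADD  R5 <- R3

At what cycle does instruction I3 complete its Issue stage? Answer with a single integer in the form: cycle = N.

c1: I1→MUL
c2: I1 RO
c8: I1 EX
c9: I1 WR R5
c10: I2→MUL
c11: I2 RO | I3→LSU
c12: I3 RO
c13: I3 EX
c14: I3 WR R5
c15: I4→LSU
c16: I4 RO | I5→ADD
c17: I2 EX | I4 EX
c18: I2 WR R3 | I4 WR R5
c19: I5 RO | I6→LSU
c21: I5 EX
c22: I5 WR R4
c23: I6 RO
c24: I6 EX
c25: I6 WR R5
c26: I7→ADD
c27: I7 RO
c29: I7 EX
c30: I7 WR R5

cycle = 11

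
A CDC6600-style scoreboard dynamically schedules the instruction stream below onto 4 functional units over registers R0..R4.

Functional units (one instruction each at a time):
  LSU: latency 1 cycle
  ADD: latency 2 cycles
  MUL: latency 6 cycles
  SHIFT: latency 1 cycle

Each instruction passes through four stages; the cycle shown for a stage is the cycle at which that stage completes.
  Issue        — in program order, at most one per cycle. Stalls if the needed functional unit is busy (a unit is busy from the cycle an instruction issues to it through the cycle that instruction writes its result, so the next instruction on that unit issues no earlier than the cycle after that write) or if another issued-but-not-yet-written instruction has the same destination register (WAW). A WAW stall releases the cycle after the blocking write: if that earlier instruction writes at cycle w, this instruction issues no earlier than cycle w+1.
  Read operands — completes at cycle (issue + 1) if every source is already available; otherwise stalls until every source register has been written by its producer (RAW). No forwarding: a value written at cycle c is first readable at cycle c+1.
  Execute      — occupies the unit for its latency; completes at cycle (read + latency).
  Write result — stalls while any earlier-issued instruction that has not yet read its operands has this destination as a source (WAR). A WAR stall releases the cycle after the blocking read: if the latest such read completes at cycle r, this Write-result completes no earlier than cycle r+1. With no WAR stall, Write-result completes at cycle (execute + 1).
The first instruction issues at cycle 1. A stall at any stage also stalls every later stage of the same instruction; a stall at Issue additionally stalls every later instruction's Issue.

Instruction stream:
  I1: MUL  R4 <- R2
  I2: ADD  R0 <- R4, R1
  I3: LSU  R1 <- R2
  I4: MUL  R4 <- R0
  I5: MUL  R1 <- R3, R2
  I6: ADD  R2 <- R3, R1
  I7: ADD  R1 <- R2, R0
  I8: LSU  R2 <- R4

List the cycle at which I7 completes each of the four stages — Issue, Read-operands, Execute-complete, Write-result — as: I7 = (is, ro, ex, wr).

I7 = (35, 36, 38, 39)

t=1  issue I1 (MUL)
t=2  I1 read-ops | issue I2 (ADD)
t=3  issue I3 (LSU)
t=4  I3 read-ops
t=5  I3 finished on LSU
t=8  I1 finished on MUL
t=9  I1→R4
t=10  I2 read-ops | issue I4 (MUL)
t=11  I3→R1
t=12  I2 finished on ADD
t=13  I2→R0
t=14  I4 read-ops
t=20  I4 finished on MUL
t=21  I4→R4
t=22  issue I5 (MUL)
t=23  I5 read-ops | issue I6 (ADD)
t=29  I5 finished on MUL
t=30  I5→R1
t=31  I6 read-ops
t=33  I6 finished on ADD
t=34  I6→R2
t=35  issue I7 (ADD)
t=36  I7 read-ops | issue I8 (LSU)
t=37  I8 read-ops
t=38  I7 finished on ADD | I8 finished on LSU
t=39  I7→R1 | I8→R2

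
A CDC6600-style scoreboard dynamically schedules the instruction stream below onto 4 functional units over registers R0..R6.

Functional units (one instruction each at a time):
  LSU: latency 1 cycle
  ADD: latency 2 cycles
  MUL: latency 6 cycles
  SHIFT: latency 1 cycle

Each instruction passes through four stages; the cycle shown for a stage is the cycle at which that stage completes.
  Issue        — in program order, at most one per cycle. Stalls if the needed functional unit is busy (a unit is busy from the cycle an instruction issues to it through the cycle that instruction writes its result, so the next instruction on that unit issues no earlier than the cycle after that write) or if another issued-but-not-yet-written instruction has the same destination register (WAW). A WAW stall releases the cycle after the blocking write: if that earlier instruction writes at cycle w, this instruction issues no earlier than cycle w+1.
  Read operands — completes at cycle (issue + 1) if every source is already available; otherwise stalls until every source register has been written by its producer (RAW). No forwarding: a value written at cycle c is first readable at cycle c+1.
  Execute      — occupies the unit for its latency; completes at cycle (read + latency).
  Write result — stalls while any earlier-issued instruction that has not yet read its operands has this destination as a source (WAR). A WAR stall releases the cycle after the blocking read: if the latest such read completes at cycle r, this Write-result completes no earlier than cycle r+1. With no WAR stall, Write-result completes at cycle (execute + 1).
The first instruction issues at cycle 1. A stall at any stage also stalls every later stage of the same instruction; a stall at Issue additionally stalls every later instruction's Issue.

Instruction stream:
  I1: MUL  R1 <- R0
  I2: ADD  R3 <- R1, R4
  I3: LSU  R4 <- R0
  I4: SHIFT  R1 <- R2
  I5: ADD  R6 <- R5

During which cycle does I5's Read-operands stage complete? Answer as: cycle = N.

cycle 1: issue I1 (MUL)
cycle 2: I1 read-ops, issue I2 (ADD)
cycle 3: issue I3 (LSU)
cycle 4: I3 read-ops
cycle 5: I3 finished on LSU
cycle 8: I1 finished on MUL
cycle 9: I1→R1
cycle 10: I2 read-ops, issue I4 (SHIFT)
cycle 11: I3→R4, I4 read-ops
cycle 12: I2 finished on ADD, I4 finished on SHIFT
cycle 13: I2→R3, I4→R1
cycle 14: issue I5 (ADD)
cycle 15: I5 read-ops
cycle 17: I5 finished on ADD
cycle 18: I5→R6

cycle = 15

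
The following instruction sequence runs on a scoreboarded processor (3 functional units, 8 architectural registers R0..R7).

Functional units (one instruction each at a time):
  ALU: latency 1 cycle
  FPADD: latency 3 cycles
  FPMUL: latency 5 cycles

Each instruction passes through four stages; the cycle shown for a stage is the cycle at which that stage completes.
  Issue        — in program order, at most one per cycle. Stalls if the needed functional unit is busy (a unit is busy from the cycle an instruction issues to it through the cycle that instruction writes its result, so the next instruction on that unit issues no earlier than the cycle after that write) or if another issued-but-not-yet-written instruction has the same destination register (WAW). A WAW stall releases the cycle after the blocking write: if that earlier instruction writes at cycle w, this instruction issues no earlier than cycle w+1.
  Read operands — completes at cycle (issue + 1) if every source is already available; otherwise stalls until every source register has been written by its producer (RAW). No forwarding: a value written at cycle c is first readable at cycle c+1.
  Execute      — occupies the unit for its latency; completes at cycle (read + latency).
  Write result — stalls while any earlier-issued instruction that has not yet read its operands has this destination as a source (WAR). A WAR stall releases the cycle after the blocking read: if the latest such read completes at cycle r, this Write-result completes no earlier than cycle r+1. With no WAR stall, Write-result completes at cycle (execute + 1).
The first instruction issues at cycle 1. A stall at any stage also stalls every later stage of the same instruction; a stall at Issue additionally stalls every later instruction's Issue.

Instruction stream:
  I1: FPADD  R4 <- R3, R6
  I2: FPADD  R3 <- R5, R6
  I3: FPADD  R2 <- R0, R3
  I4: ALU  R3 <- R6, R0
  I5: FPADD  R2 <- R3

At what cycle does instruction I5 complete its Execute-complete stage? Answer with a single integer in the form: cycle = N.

cycle = 23

c1: issue I1 (FPADD)
c2: I1 read-ops
c5: I1 finished on FPADD
c6: I1→R4
c7: issue I2 (FPADD)
c8: I2 read-ops
c11: I2 finished on FPADD
c12: I2→R3
c13: issue I3 (FPADD)
c14: I3 read-ops · issue I4 (ALU)
c15: I4 read-ops
c16: I4 finished on ALU
c17: I3 finished on FPADD · I4→R3
c18: I3→R2
c19: issue I5 (FPADD)
c20: I5 read-ops
c23: I5 finished on FPADD
c24: I5→R2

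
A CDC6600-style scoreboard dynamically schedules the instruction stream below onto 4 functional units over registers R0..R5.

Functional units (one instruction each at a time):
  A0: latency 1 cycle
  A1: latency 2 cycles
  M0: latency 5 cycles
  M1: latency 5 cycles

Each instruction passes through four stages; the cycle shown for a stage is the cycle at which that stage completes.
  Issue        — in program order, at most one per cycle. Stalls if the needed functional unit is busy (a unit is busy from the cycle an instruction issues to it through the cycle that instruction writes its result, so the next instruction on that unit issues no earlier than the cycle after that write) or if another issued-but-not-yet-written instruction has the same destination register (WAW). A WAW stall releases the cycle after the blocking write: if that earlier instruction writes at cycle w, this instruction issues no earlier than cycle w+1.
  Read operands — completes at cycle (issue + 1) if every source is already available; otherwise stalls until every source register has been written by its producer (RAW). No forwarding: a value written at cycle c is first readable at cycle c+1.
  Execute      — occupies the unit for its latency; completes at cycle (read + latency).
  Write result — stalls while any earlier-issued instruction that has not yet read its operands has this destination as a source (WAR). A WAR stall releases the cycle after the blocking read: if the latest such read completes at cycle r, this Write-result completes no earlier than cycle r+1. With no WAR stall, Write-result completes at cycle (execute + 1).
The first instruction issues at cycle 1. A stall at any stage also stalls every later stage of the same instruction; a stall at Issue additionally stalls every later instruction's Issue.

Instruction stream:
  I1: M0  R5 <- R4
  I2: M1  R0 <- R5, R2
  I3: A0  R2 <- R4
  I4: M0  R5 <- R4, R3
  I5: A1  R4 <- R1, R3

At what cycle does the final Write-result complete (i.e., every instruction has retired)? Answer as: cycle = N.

t=1  issue I1 (M0)
t=2  I1 read-ops; issue I2 (M1)
t=3  issue I3 (A0)
t=4  I3 read-ops
t=5  I3 finished on A0
t=7  I1 finished on M0
t=8  I1→R5
t=9  I2 read-ops; issue I4 (M0)
t=10  I3→R2; I4 read-ops; issue I5 (A1)
t=11  I5 read-ops
t=13  I5 finished on A1
t=14  I2 finished on M1; I5→R4
t=15  I2→R0; I4 finished on M0
t=16  I4→R5

cycle = 16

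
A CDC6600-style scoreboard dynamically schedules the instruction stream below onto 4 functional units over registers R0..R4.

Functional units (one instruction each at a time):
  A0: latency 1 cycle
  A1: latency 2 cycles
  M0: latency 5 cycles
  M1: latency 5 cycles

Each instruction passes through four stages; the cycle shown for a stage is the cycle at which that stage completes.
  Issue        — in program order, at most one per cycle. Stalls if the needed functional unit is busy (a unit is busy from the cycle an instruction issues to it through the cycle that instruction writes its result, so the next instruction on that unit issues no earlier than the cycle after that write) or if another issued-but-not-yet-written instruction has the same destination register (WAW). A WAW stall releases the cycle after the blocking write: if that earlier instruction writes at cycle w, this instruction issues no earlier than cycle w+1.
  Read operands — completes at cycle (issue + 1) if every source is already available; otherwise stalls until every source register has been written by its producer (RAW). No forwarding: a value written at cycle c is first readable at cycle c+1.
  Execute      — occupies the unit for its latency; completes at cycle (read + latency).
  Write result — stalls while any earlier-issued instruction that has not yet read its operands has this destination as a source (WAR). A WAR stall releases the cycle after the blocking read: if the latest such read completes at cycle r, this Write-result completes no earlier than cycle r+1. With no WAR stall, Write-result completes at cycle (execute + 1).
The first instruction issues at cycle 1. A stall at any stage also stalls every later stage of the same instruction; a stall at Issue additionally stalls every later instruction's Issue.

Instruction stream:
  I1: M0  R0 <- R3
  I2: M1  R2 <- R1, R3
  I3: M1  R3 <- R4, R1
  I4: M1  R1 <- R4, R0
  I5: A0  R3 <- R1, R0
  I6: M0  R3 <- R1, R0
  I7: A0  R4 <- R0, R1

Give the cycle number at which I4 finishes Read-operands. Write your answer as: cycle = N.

cycle 1: I1 dispatched to M0
cycle 2: I1 operands ready, I2 dispatched to M1
cycle 3: I2 operands ready
cycle 7: I1 complete
cycle 8: R0←I1, I2 complete
cycle 9: R2←I2
cycle 10: I3 dispatched to M1
cycle 11: I3 operands ready
cycle 16: I3 complete
cycle 17: R3←I3
cycle 18: I4 dispatched to M1
cycle 19: I4 operands ready, I5 dispatched to A0
cycle 24: I4 complete
cycle 25: R1←I4
cycle 26: I5 operands ready
cycle 27: I5 complete
cycle 28: R3←I5
cycle 29: I6 dispatched to M0
cycle 30: I6 operands ready, I7 dispatched to A0
cycle 31: I7 operands ready
cycle 32: I7 complete
cycle 33: R4←I7
cycle 35: I6 complete
cycle 36: R3←I6

cycle = 19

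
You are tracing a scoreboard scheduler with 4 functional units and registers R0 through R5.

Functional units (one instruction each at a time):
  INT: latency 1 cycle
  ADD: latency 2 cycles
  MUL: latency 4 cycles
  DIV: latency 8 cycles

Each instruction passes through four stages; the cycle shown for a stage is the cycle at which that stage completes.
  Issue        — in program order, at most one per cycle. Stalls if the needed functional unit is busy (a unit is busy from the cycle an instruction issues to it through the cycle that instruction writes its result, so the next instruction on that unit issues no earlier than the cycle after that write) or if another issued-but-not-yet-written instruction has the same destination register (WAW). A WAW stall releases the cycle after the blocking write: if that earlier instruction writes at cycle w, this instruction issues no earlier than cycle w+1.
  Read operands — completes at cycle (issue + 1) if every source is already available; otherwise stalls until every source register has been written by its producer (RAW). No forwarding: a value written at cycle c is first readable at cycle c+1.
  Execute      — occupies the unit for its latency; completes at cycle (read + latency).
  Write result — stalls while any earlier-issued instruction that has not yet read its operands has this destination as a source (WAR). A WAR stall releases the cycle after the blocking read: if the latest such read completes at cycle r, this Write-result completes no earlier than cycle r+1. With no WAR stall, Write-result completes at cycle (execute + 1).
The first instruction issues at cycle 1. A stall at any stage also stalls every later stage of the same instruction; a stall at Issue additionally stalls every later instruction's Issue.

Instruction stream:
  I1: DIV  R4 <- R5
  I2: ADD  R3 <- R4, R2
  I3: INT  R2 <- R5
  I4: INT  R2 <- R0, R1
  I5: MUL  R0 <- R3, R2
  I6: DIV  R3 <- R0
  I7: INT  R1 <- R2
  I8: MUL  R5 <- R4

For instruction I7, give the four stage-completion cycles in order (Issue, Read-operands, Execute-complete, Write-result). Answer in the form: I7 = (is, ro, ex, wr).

I7 = (18, 19, 20, 21)

  I1 | 1 | 2 | 10 | 11
  I2 | 2 | 12 | 14 | 15   RAW R4: wait I1 write@11
  I3 | 3 | 4 | 5 | 13   WAR R2: wait I2 read@12
  I4 | 14 | 15 | 16 | 17   struct: INT busy until I3 writes@13
  I5 | 15 | 18 | 22 | 23   RAW R2: wait I4 write@17
  I6 | 16 | 24 | 32 | 33   RAW R0: wait I5 write@23
  I7 | 18 | 19 | 20 | 21   struct: INT busy until I4 writes@17
  I8 | 24 | 25 | 29 | 30   struct: MUL busy until I5 writes@23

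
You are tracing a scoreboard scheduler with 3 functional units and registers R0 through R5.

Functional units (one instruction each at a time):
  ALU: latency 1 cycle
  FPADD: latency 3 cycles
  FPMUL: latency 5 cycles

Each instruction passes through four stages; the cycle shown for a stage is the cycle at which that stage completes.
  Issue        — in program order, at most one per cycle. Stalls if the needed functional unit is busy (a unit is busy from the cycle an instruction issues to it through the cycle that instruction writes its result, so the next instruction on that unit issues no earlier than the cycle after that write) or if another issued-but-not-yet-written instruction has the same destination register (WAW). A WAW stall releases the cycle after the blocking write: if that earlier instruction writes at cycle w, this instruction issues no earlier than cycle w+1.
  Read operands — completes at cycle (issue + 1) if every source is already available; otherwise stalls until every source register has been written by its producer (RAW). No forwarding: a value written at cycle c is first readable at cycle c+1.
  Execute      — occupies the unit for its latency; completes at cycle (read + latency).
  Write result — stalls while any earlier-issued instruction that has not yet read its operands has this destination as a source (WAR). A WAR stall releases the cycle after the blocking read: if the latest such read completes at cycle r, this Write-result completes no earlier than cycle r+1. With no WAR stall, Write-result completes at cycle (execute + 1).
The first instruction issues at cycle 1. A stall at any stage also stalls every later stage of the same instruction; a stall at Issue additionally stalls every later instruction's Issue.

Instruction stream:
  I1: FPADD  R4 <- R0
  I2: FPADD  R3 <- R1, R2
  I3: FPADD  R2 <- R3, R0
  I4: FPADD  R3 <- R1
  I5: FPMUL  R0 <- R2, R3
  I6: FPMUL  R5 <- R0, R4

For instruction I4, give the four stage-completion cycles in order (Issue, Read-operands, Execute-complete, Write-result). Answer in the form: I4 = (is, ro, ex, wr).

I1  is:1  ro:2  ex:5  wr:6
I2  is:7  ro:8  ex:11  wr:12  — struct: FPADD busy until I1 writes@6
I3  is:13  ro:14  ex:17  wr:18  — struct: FPADD busy until I2 writes@12
I4  is:19  ro:20  ex:23  wr:24  — struct: FPADD busy until I3 writes@18
I5  is:20  ro:25  ex:30  wr:31  — RAW R3: wait I4 write@24
I6  is:32  ro:33  ex:38  wr:39  — struct: FPMUL busy until I5 writes@31

I4 = (19, 20, 23, 24)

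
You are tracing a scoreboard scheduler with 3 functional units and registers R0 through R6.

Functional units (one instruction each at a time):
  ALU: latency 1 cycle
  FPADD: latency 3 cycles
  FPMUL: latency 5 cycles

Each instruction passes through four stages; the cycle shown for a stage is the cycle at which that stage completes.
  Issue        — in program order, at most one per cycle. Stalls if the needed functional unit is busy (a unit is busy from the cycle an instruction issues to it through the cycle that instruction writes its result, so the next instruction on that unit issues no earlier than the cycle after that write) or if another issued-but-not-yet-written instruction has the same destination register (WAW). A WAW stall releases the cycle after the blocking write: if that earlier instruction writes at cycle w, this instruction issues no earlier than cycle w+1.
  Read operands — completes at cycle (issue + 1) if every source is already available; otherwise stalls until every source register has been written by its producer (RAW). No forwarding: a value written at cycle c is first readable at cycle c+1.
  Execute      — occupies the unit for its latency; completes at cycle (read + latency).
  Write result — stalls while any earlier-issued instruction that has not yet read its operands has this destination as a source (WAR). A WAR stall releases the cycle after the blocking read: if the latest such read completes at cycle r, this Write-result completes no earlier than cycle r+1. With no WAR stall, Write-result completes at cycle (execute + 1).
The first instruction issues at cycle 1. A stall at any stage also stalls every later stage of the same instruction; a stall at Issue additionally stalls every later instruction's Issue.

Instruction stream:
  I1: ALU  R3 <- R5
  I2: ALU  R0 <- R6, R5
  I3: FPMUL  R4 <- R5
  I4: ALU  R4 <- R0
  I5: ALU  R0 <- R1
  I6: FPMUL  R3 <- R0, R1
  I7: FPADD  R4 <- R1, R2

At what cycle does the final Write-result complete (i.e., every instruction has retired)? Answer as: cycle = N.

c1: I1→ALU
c2: I1 RO
c3: I1 EX
c4: I1 WR R3
c5: I2→ALU
c6: I2 RO; I3→FPMUL
c7: I2 EX; I3 RO
c8: I2 WR R0
c12: I3 EX
c13: I3 WR R4
c14: I4→ALU
c15: I4 RO
c16: I4 EX
c17: I4 WR R4
c18: I5→ALU
c19: I5 RO; I6→FPMUL
c20: I5 EX; I7→FPADD
c21: I5 WR R0; I7 RO
c22: I6 RO
c24: I7 EX
c25: I7 WR R4
c27: I6 EX
c28: I6 WR R3

cycle = 28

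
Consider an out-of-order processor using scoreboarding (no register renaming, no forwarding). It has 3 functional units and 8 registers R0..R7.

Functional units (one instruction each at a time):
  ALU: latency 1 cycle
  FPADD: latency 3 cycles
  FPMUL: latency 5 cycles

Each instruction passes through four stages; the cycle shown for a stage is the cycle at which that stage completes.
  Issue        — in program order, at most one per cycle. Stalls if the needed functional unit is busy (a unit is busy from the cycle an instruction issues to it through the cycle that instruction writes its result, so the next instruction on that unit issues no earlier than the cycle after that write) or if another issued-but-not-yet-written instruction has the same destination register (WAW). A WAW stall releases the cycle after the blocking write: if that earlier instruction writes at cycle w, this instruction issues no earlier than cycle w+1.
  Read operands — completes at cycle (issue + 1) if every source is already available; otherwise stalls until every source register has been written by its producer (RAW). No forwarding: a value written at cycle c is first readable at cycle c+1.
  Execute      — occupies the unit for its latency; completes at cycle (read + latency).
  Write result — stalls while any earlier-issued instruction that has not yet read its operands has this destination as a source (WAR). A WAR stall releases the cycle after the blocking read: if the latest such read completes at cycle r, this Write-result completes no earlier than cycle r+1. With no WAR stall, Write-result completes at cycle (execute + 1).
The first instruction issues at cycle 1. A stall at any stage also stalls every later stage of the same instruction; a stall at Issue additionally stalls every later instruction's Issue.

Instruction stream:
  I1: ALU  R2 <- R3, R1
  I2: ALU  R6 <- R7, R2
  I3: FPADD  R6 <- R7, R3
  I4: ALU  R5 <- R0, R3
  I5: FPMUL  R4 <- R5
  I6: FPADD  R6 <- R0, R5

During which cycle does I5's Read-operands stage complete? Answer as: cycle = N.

cycle = 14

I1 -> (1, 2, 3, 4)
I2 -> (5, 6, 7, 8)  // struct: ALU busy until I1 writes@4
I3 -> (9, 10, 13, 14)  // WAW R6: wait I2 write@8
I4 -> (10, 11, 12, 13)
I5 -> (11, 14, 19, 20)  // RAW R5: wait I4 write@13
I6 -> (15, 16, 19, 20)  // struct: FPADD busy until I3 writes@14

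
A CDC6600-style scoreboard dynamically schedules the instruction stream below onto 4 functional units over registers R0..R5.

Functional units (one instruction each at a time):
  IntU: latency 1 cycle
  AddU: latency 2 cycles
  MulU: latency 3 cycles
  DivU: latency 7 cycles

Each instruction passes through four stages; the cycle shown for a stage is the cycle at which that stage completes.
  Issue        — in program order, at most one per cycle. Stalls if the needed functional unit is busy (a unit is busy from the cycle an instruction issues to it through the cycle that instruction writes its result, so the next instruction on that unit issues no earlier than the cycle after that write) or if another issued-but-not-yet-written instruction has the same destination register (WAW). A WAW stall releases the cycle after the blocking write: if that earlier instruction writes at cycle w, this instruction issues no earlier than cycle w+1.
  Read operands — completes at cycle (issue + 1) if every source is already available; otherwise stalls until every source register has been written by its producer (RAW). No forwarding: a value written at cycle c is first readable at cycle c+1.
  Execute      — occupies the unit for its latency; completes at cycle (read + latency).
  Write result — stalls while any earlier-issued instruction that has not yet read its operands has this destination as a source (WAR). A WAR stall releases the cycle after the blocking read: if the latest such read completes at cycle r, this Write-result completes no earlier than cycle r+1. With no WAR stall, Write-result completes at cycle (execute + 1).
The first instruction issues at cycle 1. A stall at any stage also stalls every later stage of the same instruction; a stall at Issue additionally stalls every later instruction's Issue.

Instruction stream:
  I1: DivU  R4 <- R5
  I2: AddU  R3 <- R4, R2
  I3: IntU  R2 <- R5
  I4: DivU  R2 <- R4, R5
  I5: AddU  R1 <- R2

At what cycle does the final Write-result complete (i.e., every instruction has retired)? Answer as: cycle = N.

c1: issue I1 (DivU)
c2: I1 read-ops | issue I2 (AddU)
c3: issue I3 (IntU)
c4: I3 read-ops
c5: I3 finished on IntU
c9: I1 finished on DivU
c10: I1→R4
c11: I2 read-ops
c12: I3→R2
c13: I2 finished on AddU | issue I4 (DivU)
c14: I2→R3 | I4 read-ops
c15: issue I5 (AddU)
c21: I4 finished on DivU
c22: I4→R2
c23: I5 read-ops
c25: I5 finished on AddU
c26: I5→R1

cycle = 26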